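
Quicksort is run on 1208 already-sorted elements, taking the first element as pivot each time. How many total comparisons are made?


Sum of comparisons per partition:
1207 + 1206 + ... + 1 + 0
= 1208 * (1208 - 1) / 2
= 1208 * 1207 / 2
= 729028


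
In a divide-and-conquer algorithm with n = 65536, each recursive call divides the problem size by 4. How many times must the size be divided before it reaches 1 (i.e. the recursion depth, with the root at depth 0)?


Number of divisions = log_4(65536)
Sizes: 65536 -> 16384 -> 4096 -> 1024 -> 256 -> 64 -> 16 -> 4 -> 1 (8 divisions)
Recursion depth = 8


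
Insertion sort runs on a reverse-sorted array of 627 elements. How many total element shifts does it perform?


Sum of shifts = 1 + 2 + 3 + ... + 626
= 627 * 626 / 2
= 392502 / 2
= 196251


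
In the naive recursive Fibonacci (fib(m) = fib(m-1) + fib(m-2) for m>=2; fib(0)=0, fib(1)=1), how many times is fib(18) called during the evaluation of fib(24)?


Let N(m) = number of times fib(m) is called while evaluating fib(24).
N(24) = 1 (the initial call).
N(23) = 1 (only fib(24) calls it).
For 1 <= m <= 22: fib(m) is called by fib(m+1) and fib(m+2), so
  N(m) = N(m+1) + N(m+2).
fib(0) is called only by fib(2), so N(0) = N(2).
Walk down from m=24:
  N(24)=1, N(23)=1, N(22)=2, N(21)=3, N(20)=5, N(19)=8, N(18)=13
N(18) = 13


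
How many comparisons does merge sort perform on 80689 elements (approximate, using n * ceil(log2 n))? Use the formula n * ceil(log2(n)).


Recursion depth: ceil(log2(80689)) = 17
Each recursion level merges n = 80689 elements
Total = 80689 * 17 = 1371713


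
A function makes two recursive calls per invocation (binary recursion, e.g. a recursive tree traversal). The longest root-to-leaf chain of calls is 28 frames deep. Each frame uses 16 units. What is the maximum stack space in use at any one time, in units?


Binary recursion: the two calls run one after the other, so only one root-to-leaf chain of frames is on the stack at a time.
Maximum depth (longest chain) = 28 frames
Each frame = 16 units
Max stack space = 28 * 16 = 448


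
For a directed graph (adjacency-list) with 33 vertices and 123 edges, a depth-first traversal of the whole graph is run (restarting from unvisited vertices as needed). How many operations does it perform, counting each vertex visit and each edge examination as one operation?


A full DFS traversal visits each vertex once and examines each edge once.
V = 33
E = 123
Sum = 33 + 123 = 156


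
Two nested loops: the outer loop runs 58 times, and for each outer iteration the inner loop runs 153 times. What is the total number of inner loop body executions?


Outer loop: 58 iterations
Inner loop: 153 iterations per outer iteration
Total = 58 * 153 = 8874


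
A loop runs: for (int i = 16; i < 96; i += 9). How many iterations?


Loop starts at i = 16, increments by 9, stops when i >= 96.
Number of iterations = ceil((96 - 16) / 9)
= ceil(80 / 9)
= 9


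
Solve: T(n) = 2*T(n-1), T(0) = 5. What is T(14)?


Unrolling:
T(14) = 2*T(13) = 2^2*T(12) = ... = 2^14*T(0)
= 2^14 * 5
= 16384 * 5 = 81920


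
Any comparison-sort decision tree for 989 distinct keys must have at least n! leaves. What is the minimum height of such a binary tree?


A binary decision tree of height h has at most 2^h leaves and needs at least n! of them, so h >= ceil(log2(n!)).
989! is far too large to multiply out, so use Stirling's series:
  ln(n!) ~ n ln n - n + (1/2) ln(2 pi n) + 1/(12n)  (error below 1/(360 n^3), negligible here)
  ln(989) = 6.8966943
  n ln n = 989 * 6.8966943 = 6820.8307
  (1/2) ln(2 pi * 989) = (1/2) ln(6214.0703) = 4.3673
  1/(12*989) = 0.0001
  ln(989!) ~ 6820.8307 - 989 + 4.3673 + 0.0001 = 5836.1981
Convert to base 2: log2(989!) = 5836.1981 / ln 2 = 5836.1981 / 0.69314718 = 8419.8541
ceil(8419.8541) = 8420


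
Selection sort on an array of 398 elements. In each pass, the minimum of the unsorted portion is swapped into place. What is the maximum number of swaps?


Selection sort performs one swap per pass:
  Pass 1: find min in positions 0 to 397, swap with position 0
  Pass 2: find min in positions 1 to 397, swap with position 1
  Pass 3: find min in positions 2 to 397, swap with position 2
  Pass 4: find min in positions 3 to 397, swap with position 3
  Pass 5: find min in positions 4 to 397, swap with position 4
  ... (392 more passes)
Total passes (and swaps) = n - 1 = 398 - 1 = 397


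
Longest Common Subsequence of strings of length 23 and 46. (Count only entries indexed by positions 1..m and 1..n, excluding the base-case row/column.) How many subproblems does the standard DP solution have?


DP table indexed by positions in both strings.
First string: 23 positions
Second string: 46 positions
Total = 23 * 46 = 1058


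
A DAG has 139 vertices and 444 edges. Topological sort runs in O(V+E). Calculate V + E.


V = 139 (vertex processing)
E = 444 (edge processing)
V + E = 139 + 444 = 583


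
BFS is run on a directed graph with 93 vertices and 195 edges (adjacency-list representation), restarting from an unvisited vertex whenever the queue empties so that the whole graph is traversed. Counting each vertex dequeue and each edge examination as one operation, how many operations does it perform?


A full BFS traversal dequeues each vertex exactly once and examines each directed edge exactly once.
V = 93 (vertex processing cost)
E = 195 (edge examination cost)
Total operations proportional to V + E = 93 + 195 = 288


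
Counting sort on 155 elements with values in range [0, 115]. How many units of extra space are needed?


Output array size: 155 (to store sorted result)
Count array size: 116 (one slot per possible value, range 0 to 115)
Total extra space = 155 + 116 = 271


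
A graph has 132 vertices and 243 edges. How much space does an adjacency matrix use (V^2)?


Adjacency matrix: V x V grid of entries
Space = V^2 = 132^2 = 132 * 132 = 17424


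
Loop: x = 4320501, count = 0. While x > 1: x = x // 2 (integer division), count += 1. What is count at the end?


The variable x halves each step:
x = 4320501 -> 2160250 -> 1080125 -> 540062 -> 270031 -> 135015 -> 67507 -> 33753 -> 16876 -> 8438 -> 4219 -> 2109 -> 1054 -> 527 -> 263 -> 131 -> 65 -> 32 -> 16 -> 8 -> 4 -> 2 -> 1
Number of halvings = floor(log2(4320501)) = 22


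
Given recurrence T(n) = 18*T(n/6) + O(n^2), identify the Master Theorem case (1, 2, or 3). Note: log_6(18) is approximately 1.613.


Master Theorem parameters: a=18, b=6, c=2
log_b(a) = 1.613
Compare b^c with a: 6^2 = 36 > 18, so c > log_b(a).
Comparing c=2 vs log_b(a)=1.613:
2 > 1.613 => Case 3
Result: T(n) = O(n^2)
Master Theorem case = 3


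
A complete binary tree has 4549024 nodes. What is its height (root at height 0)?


In a complete binary tree, level k holds nodes 2^k .. 2^(k+1)-1 (1-indexed).
Height = floor(log2(n)) = floor(log2(4549024)) = 22
Check: 2^22 = 4194304 <= 4549024 < 8388608 = 2^23


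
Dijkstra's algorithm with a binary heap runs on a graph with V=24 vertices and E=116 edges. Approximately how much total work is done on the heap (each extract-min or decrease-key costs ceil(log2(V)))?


Dijkstra with a binary heap: each vertex is extracted once, each edge may relax once.
Each heap operation costs O(log V).
V + E = 24 + 116 = 140
ceil(log2(24)) = 5 (since 2^4 = 16 < 24 <= 32 = 2^5)
Total heap work = (V+E) * ceil(log2(V)) = 140 * 5 = 700


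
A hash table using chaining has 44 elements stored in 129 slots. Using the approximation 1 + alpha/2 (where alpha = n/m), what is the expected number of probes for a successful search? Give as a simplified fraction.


Load factor alpha = n/m = 44/129
Expected probes = 1 + alpha/2 = 1 + 44/(2*129)
= 1 + 44/258
= 258/258 + 44/258
= 302/258
Simplify: 151/129


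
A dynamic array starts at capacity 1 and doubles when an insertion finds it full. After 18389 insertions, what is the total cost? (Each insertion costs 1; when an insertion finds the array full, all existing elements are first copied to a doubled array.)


Insertion cost: 18389 (one per element)
Resizes occur just before inserting elements 2, 3, 5, 9, ...
Elements copied at each resize: 1 + 2 + 4 + 8 + 16 + 32 + 64 + 128 + 256 + 512 + 1024 + 2048 + 4096 + 8192 + 16384
Sum of copies = 32767 (geometric series: 2^k - 1)
Total = 18389 + 32767 = 51156


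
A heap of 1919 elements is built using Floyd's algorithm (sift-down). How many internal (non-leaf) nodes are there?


Leaf nodes occupy roughly half the array.
Sift-down is called for each internal node, starting from the last one.
Internal nodes = floor(n/2) = floor(1919/2) = 959


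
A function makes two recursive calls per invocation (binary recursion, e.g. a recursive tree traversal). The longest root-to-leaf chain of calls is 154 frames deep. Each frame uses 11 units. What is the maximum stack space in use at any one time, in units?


Binary recursion: the two calls run one after the other, so only one root-to-leaf chain of frames is on the stack at a time.
Maximum depth (longest chain) = 154 frames
Each frame = 11 units
Max stack space = 154 * 11 = 1694


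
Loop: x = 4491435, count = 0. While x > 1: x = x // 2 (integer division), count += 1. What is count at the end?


The variable x halves each step:
x = 4491435 -> 2245717 -> 1122858 -> 561429 -> 280714 -> 140357 -> 70178 -> 35089 -> 17544 -> 8772 -> 4386 -> 2193 -> 1096 -> 548 -> 274 -> 137 -> 68 -> 34 -> 17 -> 8 -> 4 -> 2 -> 1
Number of halvings = floor(log2(4491435)) = 22


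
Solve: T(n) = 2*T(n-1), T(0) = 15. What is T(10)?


Unrolling:
T(10) = 2*T(9) = 2^2*T(8) = ... = 2^10*T(0)
= 2^10 * 15
= 1024 * 15 = 15360


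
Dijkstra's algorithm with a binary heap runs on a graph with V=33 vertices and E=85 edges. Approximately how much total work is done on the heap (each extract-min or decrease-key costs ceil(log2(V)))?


Dijkstra with a binary heap: each vertex is extracted once, each edge may relax once.
Each heap operation costs O(log V).
V + E = 33 + 85 = 118
ceil(log2(33)) = 6 (since 2^5 = 32 < 33 <= 64 = 2^6)
Total heap work = (V+E) * ceil(log2(V)) = 118 * 6 = 708


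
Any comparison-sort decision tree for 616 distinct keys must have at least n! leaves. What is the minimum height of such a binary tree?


A binary decision tree of height h has at most 2^h leaves and needs at least n! of them, so h >= ceil(log2(n!)).
616! is far too large to multiply out, so use Stirling's series:
  ln(n!) ~ n ln n - n + (1/2) ln(2 pi n) + 1/(12n)  (error below 1/(360 n^3), negligible here)
  ln(616) = 6.4232470
  n ln n = 616 * 6.4232470 = 3956.7202
  (1/2) ln(2 pi * 616) = (1/2) ln(3870.4421) = 4.1306
  1/(12*616) = 0.0001
  ln(616!) ~ 3956.7202 - 616 + 4.1306 + 0.0001 = 3344.8509
Convert to base 2: log2(616!) = 3344.8509 / ln 2 = 3344.8509 / 0.69314718 = 4825.5998
ceil(4825.5998) = 4826


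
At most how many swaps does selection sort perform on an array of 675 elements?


Each of the 674 passes places one element in its final position.
Pass 1: swap minimum into position 0
Pass 2: swap minimum of remaining into position 1
...
Pass 674: last two elements, one swap
Maximum swaps = 675 - 1 = 674


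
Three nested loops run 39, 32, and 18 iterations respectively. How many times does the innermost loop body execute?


Loop 1 (outermost): 39 iterations
Loop 2 (middle): 32 iterations per outer
Loop 3 (innermost): 18 iterations per middle
Total = 39 * 32 * 18 = 22464


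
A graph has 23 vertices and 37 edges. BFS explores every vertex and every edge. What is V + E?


A full BFS traversal dequeues each vertex once and examines each edge once.
Vertex visits: 23
Edge visits: 37
V + E = 23 + 37 = 60


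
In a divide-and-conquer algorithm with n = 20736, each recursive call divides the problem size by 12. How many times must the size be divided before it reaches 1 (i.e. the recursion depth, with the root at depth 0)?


Number of divisions = log_12(20736)
Sizes: 20736 -> 1728 -> 144 -> 12 -> 1 (4 divisions)
Recursion depth = 4


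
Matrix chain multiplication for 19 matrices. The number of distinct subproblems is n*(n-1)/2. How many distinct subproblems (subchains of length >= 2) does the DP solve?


Subproblems are indexed by (i, j) where i < j.
Number of such pairs = n*(n-1)/2
= 19 * 18 / 2
= 171


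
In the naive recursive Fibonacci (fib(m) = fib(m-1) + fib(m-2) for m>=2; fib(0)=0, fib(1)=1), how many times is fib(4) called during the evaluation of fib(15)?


Let N(m) = number of times fib(m) is called while evaluating fib(15).
N(15) = 1 (the initial call).
N(14) = 1 (only fib(15) calls it).
For 1 <= m <= 13: fib(m) is called by fib(m+1) and fib(m+2), so
  N(m) = N(m+1) + N(m+2).
fib(0) is called only by fib(2), so N(0) = N(2).
Walk down from m=15:
  N(15)=1, N(14)=1, N(13)=2, N(12)=3, N(11)=5, N(10)=8, N(9)=13, N(8)=21, N(7)=34, N(6)=55, N(5)=89, N(4)=144
N(4) = 144


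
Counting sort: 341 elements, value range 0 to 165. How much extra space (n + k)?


n = 341 (output array)
k = 166 (count array for 166 distinct values)
Extra space = 341 + 166 = 507


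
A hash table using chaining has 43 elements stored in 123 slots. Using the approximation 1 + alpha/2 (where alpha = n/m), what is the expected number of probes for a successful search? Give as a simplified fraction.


Load factor alpha = n/m = 43/123
Expected probes = 1 + alpha/2 = 1 + 43/(2*123)
= 1 + 43/246
= 246/246 + 43/246
= 289/246


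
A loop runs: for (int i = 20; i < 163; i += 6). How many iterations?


Loop starts at i = 20, increments by 6, stops when i >= 163.
Number of iterations = ceil((163 - 20) / 6)
= ceil(143 / 6)
= 24


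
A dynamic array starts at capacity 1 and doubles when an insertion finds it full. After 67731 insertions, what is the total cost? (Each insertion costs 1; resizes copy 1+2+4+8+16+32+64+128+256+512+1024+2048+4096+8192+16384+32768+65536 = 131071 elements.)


Insertion cost: 67731 (one per element)
Resizes occur just before inserting elements 2, 3, 5, 9, ...
Elements copied at each resize: 1 + 2 + 4 + 8 + 16 + 32 + 64 + 128 + 256 + 512 + 1024 + 2048 + 4096 + 8192 + 16384 + 32768 + 65536
Sum of copies = 131071 (geometric series: 2^k - 1)
Total = 67731 + 131071 = 198802


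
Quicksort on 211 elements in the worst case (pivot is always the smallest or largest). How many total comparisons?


In the worst case, each partition step picks the worst pivot:
  Partition 1: 210 comparisons (n-1 elements to compare)
  Partition 2: 209 comparisons
  Partition 3: 208 comparisons
  Partition 4: 207 comparisons
  Partition 5: 206 comparisons
  ...
  Last partition: 0 comparisons
Total = (n-1) + (n-2) + ... + 1 + 0 = n*(n-1)/2
= 211*210/2 = 22155


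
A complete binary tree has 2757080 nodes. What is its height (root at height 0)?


In a complete binary tree, level k holds nodes 2^k .. 2^(k+1)-1 (1-indexed).
Height = floor(log2(n)) = floor(log2(2757080)) = 21
Check: 2^21 = 2097152 <= 2757080 < 4194304 = 2^22


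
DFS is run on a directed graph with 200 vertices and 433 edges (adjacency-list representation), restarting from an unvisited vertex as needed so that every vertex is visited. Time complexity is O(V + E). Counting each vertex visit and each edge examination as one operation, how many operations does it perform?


A full DFS traversal processes each vertex exactly once (push/pop on stack).
Each directed edge is examined once.
V = 200, E = 433
V + E = 633


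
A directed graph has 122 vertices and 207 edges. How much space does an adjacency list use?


Adjacency list: one list head per vertex + one entry per edge
Vertex heads: 122
Edge entries: 207
Total = 122 + 207 = 329


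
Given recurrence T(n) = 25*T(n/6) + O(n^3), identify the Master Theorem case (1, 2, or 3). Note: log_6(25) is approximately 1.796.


Master Theorem parameters: a=25, b=6, c=3
log_b(a) = 1.796
Compare b^c with a: 6^3 = 216 > 25, so c > log_b(a).
Comparing c=3 vs log_b(a)=1.796:
3 > 1.796 => Case 3
Result: T(n) = O(n^3)
Master Theorem case = 3


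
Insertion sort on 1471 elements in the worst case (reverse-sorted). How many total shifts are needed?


In the worst case (reverse-sorted), each element shifts past all previous:
  Element 1: 1 shifts
  Element 2: 2 shifts
  Element 3: 3 shifts
  Element 4: 4 shifts
  Element 5: 5 shifts
  ...
  Element 1470: 1470 shifts
Total = 1 + 2 + ... + 1470
= 1471*(1471-1)/2 = 1081185


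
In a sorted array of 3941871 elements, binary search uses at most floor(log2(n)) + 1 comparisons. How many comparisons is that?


Halving sequence: 3941871 -> 1970935 -> 985467 -> 492733 -> 246366 -> 123183 -> 61591 -> 30795 -> 15397 -> 7698 -> 3849 -> 1924 -> 962 -> 481 -> 240 -> 120 -> 60 -> 30 -> 15 -> 7 -> 3 -> 1
Number of halvings = 21
Max comparisons = 21 + 1 = 22


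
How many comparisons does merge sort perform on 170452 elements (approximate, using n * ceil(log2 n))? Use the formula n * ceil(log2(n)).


Recursion depth: ceil(log2(170452)) = 18
Each recursion level merges n = 170452 elements
Total = 170452 * 18 = 3068136


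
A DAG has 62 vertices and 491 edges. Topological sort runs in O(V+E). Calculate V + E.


V = 62 (vertex processing)
E = 491 (edge processing)
V + E = 62 + 491 = 553


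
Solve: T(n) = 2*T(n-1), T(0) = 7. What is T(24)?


Unrolling:
T(24) = 2*T(23) = 2^2*T(22) = ... = 2^24*T(0)
= 2^24 * 7
= 16777216 * 7 = 117440512


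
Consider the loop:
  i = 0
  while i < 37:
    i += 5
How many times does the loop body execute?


Starting at i = 0, each iteration adds 5.
Iterations until i >= 37:
  Iteration 1: i = 0 -> i = 5
  Iteration 2: i = 5 -> i = 10
  Iteration 3: i = 10 -> i = 15
  Iteration 4: i = 15 -> i = 20
  Iteration 5: i = 20 -> i = 25
  Iteration 6: i = 25 -> i = 30
  Iteration 7: i = 30 -> i = 35
  Iteration 8: i = 35 -> i = 40
Total iterations = ceil(37/5) = 8


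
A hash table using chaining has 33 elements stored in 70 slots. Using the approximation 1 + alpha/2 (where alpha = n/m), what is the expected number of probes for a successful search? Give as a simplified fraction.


Load factor alpha = n/m = 33/70
Expected probes = 1 + alpha/2 = 1 + 33/(2*70)
= 1 + 33/140
= 140/140 + 33/140
= 173/140


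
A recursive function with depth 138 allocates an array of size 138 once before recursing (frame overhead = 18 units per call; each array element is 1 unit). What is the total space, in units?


Array allocation: 138 units (allocated once)
Stack frames: 138 deep * 18 per frame = 2484 units
Total = 138 + 2484 = 2622


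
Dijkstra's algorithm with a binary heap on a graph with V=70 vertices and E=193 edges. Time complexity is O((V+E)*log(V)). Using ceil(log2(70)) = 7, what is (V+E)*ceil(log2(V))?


Dijkstra with a binary heap: each vertex is extracted once, each edge may relax once.
Each heap operation costs O(log V).
V + E = 70 + 193 = 263
ceil(log2(70)) = 7 (since 2^6 = 64 < 70 <= 128 = 2^7)
Total heap work = (V+E) * ceil(log2(V)) = 263 * 7 = 1841


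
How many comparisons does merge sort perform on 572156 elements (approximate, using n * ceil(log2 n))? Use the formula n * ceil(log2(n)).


Recursion depth: ceil(log2(572156)) = 20
Each recursion level merges n = 572156 elements
Total = 572156 * 20 = 11443120


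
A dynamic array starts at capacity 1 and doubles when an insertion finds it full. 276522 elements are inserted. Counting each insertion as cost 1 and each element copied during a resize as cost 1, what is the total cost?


n = 276522
Insertion costs: 276522
Resizes copy 1, 2, 4, ... up to the largest power of 2 that is <= n-1 = 276521, i.e. 262144.
Copy costs = 1 + 2 + 4 + 8 + 16 + 32 + 64 + 128 + 256 + 512 + 1024 + 2048 + 4096 + 8192 + 16384 + 32768 + 65536 + 131072 + 262144 = 524287
Total = 276522 + 524287 = 800809


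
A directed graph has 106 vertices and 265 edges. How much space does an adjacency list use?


Adjacency list: one list head per vertex + one entry per edge
Vertex heads: 106
Edge entries: 265
Total = 106 + 265 = 371


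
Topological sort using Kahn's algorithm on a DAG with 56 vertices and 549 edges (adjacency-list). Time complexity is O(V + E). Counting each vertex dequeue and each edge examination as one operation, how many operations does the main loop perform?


Kahn's algorithm:
  1. Compute in-degrees: O(V + E)
  2. Process queue: each vertex dequeued once (O(V))
     each edge examined once (O(E))
Total = V + E = 56 + 549 = 605


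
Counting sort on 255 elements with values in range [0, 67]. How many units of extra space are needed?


Output array size: 255 (to store sorted result)
Count array size: 68 (one slot per possible value, range 0 to 67)
Total extra space = 255 + 68 = 323


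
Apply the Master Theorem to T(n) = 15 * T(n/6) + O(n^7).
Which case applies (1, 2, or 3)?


The Master Theorem: T(n) = a*T(n/b) + O(n^c)
  a = 15, b = 6, c = 7
log_b(a) = log_6(15) ~ 1.511
Compare b^c with a: 6^7 = 279936 > 15, so c > log_b(a).
Since c > log_b(a), Case 3 applies.
T(n) = O(n^7)
Master Theorem case = 3


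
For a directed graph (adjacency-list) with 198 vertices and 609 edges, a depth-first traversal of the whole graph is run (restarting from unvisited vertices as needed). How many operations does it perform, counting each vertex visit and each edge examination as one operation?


A full DFS traversal visits each vertex once and examines each edge once.
V = 198
E = 609
Sum = 198 + 609 = 807


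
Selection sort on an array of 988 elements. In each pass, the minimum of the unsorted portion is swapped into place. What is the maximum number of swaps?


Selection sort performs one swap per pass:
  Pass 1: find min in positions 0 to 987, swap with position 0
  Pass 2: find min in positions 1 to 987, swap with position 1
  Pass 3: find min in positions 2 to 987, swap with position 2
  Pass 4: find min in positions 3 to 987, swap with position 3
  Pass 5: find min in positions 4 to 987, swap with position 4
  ... (982 more passes)
Total passes (and swaps) = n - 1 = 988 - 1 = 987


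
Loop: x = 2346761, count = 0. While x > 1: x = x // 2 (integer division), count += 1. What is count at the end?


The variable x halves each step:
x = 2346761 -> 1173380 -> 586690 -> 293345 -> 146672 -> 73336 -> 36668 -> 18334 -> 9167 -> 4583 -> 2291 -> 1145 -> 572 -> 286 -> 143 -> 71 -> 35 -> 17 -> 8 -> 4 -> 2 -> 1
Number of halvings = floor(log2(2346761)) = 21


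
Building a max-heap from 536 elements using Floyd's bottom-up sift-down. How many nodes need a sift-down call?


In a heap of 536 elements (0-indexed array):
  Last element index: 535
  Parent of last element: floor((535 - 1) / 2) = 267
  Internal nodes: indices 0 to 267
  Count = floor(536/2) = 268


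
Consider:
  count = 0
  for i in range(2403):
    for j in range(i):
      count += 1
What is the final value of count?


For each i, the inner loop runs i times:
  i=0: inner runs 0 times
  i=1: inner runs 1 time
  i=2: inner runs 2 times
  i=3: inner runs 3 times
  i=4: inner runs 4 times
  i=5: inner runs 5 times
  i=6: inner runs 6 times
  i=7: inner runs 7 times
  ...
Total = 0 + 1 + 2 + ... + 2402 = 2403*(2403-1)/2 = 2886003


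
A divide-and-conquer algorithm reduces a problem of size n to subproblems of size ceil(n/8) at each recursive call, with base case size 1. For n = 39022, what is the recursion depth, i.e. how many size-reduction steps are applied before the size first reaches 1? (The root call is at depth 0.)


Each step divides the size by 8 (rounding up); after k steps the size is ceil(n/8^k), which equals 1 exactly when 8^k >= n.
So the depth is the smallest k with 8^k >= 39022, i.e. ceil(log_8(39022)).
8^5 = 32768 < 39022 <= 262144 = 8^6
Recursion depth = 6


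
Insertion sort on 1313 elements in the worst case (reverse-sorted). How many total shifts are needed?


In the worst case (reverse-sorted), each element shifts past all previous:
  Element 1: 1 shifts
  Element 2: 2 shifts
  Element 3: 3 shifts
  Element 4: 4 shifts
  Element 5: 5 shifts
  ...
  Element 1312: 1312 shifts
Total = 1 + 2 + ... + 1312
= 1313*(1313-1)/2 = 861328


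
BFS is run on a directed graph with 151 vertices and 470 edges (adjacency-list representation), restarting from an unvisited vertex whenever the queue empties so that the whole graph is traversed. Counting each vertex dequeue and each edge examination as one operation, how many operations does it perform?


A full BFS traversal dequeues each vertex exactly once and examines each directed edge exactly once.
V = 151 (vertex processing cost)
E = 470 (edge examination cost)
Total operations proportional to V + E = 151 + 470 = 621


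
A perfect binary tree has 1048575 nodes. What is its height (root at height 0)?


For a perfect binary tree of height h: n = 2^(h+1) - 1, so h = log2(n+1) - 1.
  n + 1 = 1048576 = 2^20
  log2(1048576) = 20
  height = 20 - 1 = 19


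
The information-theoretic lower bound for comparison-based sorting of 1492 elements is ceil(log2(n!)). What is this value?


A binary decision tree of height h has at most 2^h leaves and needs at least n! of them, so h >= ceil(log2(n!)).
1492! is far too large to multiply out, so use Stirling's series:
  ln(n!) ~ n ln n - n + (1/2) ln(2 pi n) + 1/(12n)  (error below 1/(360 n^3), negligible here)
  ln(1492) = 7.3078728
  n ln n = 1492 * 7.3078728 = 10903.3462
  (1/2) ln(2 pi * 1492) = (1/2) ln(9374.5125) = 4.5729
  1/(12*1492) = 0.0001
  ln(1492!) ~ 10903.3462 - 1492 + 4.5729 + 0.0001 = 9415.9192
Convert to base 2: log2(1492!) = 9415.9192 / ln 2 = 9415.9192 / 0.69314718 = 13584.2999
ceil(13584.2999) = 13585


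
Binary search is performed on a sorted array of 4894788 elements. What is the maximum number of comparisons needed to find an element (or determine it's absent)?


Binary search halves the search space each comparison:
  Step 1: search space = 4894788 -> 2447394
  Step 2: search space = 2447394 -> 1223697
  Step 3: search space = 1223697 -> 611848
  Step 4: search space = 611848 -> 305924
  Step 5: search space = 305924 -> 152962
  Step 6: search space = 152962 -> 76481
  Step 7: search space = 76481 -> 38240
  Step 8: search space = 38240 -> 19120
  Step 9: search space = 19120 -> 9560
  Step 10: search space = 9560 -> 4780
  Step 11: search space = 4780 -> 2390
  Step 12: search space = 2390 -> 1195
  Step 13: search space = 1195 -> 597
  Step 14: search space = 597 -> 298
  Step 15: search space = 298 -> 149
  Step 16: search space = 149 -> 74
  Step 17: search space = 74 -> 37
  Step 18: search space = 37 -> 18
  Step 19: search space = 18 -> 9
  Step 20: search space = 9 -> 4
  Step 21: search space = 4 -> 2
  Step 22: search space = 2 -> 1
  Step 23: search space = 1 (final check)
Maximum comparisons = floor(log2(4894788)) + 1 = 22 + 1 = 23


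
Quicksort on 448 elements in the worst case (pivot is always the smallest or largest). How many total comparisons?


In the worst case, each partition step picks the worst pivot:
  Partition 1: 447 comparisons (n-1 elements to compare)
  Partition 2: 446 comparisons
  Partition 3: 445 comparisons
  Partition 4: 444 comparisons
  Partition 5: 443 comparisons
  ...
  Last partition: 0 comparisons
Total = (n-1) + (n-2) + ... + 1 + 0 = n*(n-1)/2
= 448*447/2 = 100128


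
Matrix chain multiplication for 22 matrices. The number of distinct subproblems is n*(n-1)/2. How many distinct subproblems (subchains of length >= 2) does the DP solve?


Subproblems are indexed by (i, j) where i < j.
Number of such pairs = n*(n-1)/2
= 22 * 21 / 2
= 231


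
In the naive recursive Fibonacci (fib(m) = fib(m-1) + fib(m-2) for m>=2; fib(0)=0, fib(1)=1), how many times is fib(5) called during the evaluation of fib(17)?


Let N(m) = number of times fib(m) is called while evaluating fib(17).
N(17) = 1 (the initial call).
N(16) = 1 (only fib(17) calls it).
For 1 <= m <= 15: fib(m) is called by fib(m+1) and fib(m+2), so
  N(m) = N(m+1) + N(m+2).
fib(0) is called only by fib(2), so N(0) = N(2).
Walk down from m=17:
  N(17)=1, N(16)=1, N(15)=2, N(14)=3, N(13)=5, N(12)=8, N(11)=13, N(10)=21, N(9)=34, N(8)=55, N(7)=89, N(6)=144, N(5)=233
N(5) = 233


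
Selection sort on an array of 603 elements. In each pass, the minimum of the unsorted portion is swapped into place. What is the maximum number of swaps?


Selection sort performs one swap per pass:
  Pass 1: find min in positions 0 to 602, swap with position 0
  Pass 2: find min in positions 1 to 602, swap with position 1
  Pass 3: find min in positions 2 to 602, swap with position 2
  Pass 4: find min in positions 3 to 602, swap with position 3
  Pass 5: find min in positions 4 to 602, swap with position 4
  ... (597 more passes)
Total passes (and swaps) = n - 1 = 603 - 1 = 602


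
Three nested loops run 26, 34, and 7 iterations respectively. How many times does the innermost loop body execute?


Loop 1 (outermost): 26 iterations
Loop 2 (middle): 34 iterations per outer
Loop 3 (innermost): 7 iterations per middle
Total = 26 * 34 * 7 = 6188


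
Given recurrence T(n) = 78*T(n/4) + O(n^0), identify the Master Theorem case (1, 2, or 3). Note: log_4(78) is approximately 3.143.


Master Theorem parameters: a=78, b=4, c=0
log_b(a) = 3.143
Compare b^c with a: 4^0 = 1 < 78, so c < log_b(a).
Comparing c=0 vs log_b(a)=3.143:
0 < 3.143 => Case 1
Result: T(n) = O(n^(log_4 78)) ~ O(n^3.143)
Master Theorem case = 1


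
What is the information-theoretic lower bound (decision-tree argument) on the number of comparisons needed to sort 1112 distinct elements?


A binary decision tree of height h has at most 2^h leaves and needs at least n! of them, so h >= ceil(log2(n!)).
1112! is far too large to multiply out, so use Stirling's series:
  ln(n!) ~ n ln n - n + (1/2) ln(2 pi n) + 1/(12n)  (error below 1/(360 n^3), negligible here)
  ln(1112) = 7.0139155
  n ln n = 1112 * 7.0139155 = 7799.4740
  (1/2) ln(2 pi * 1112) = (1/2) ln(6986.9021) = 4.4259
  1/(12*1112) = 0.0001
  ln(1112!) ~ 7799.4740 - 1112 + 4.4259 + 0.0001 = 6691.9000
Convert to base 2: log2(1112!) = 6691.9000 / ln 2 = 6691.9000 / 0.69314718 = 9654.3710
ceil(9654.3710) = 9655


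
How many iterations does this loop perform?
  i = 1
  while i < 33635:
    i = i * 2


The loop variable doubles each iteration:
i = 1 -> 2 -> 4 -> 8 -> 16 -> 32 -> 64 -> 128 -> 256 -> 512 -> 1024 -> 2048 -> 4096 -> 8192 -> 16384 -> 32768 -> 65536 (stop, 65536 >= 33635)
Number of doublings = ceil(log2(33635)) = 16


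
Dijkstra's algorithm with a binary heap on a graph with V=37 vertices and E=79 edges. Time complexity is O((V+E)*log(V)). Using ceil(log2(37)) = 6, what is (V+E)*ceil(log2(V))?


Dijkstra with a binary heap: each vertex is extracted once, each edge may relax once.
Each heap operation costs O(log V).
V + E = 37 + 79 = 116
ceil(log2(37)) = 6 (since 2^5 = 32 < 37 <= 64 = 2^6)
Total heap work = (V+E) * ceil(log2(V)) = 116 * 6 = 696


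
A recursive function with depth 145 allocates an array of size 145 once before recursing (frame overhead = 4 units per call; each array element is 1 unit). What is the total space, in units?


Array allocation: 145 units (allocated once)
Stack frames: 145 deep * 4 per frame = 580 units
Total = 145 + 580 = 725


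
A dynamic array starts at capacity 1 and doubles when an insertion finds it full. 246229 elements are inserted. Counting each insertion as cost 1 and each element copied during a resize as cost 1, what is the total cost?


n = 246229
Insertion costs: 246229
Resizes copy 1, 2, 4, ... up to the largest power of 2 that is <= n-1 = 246228, i.e. 131072.
Copy costs = 1 + 2 + 4 + 8 + 16 + 32 + 64 + 128 + 256 + 512 + 1024 + 2048 + 4096 + 8192 + 16384 + 32768 + 65536 + 131072 = 262143
Total = 246229 + 262143 = 508372


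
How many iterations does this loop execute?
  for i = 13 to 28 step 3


The loop variable i takes values starting at 13 and increments by 3 each iteration.
Sequence: i = 13, 16, 19, 22, 25, 28
The upper bound 28 is inclusive, so the count is floor((last - first) / step) + 1:
floor((28 - 13) / 3) + 1 = floor(15/3) + 1 = 5 + 1 = 6


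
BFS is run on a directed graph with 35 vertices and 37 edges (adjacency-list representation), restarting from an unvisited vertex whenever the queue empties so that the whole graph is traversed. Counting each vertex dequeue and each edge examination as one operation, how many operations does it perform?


A full BFS traversal dequeues each vertex exactly once and examines each directed edge exactly once.
V = 35 (vertex processing cost)
E = 37 (edge examination cost)
Total operations proportional to V + E = 35 + 37 = 72


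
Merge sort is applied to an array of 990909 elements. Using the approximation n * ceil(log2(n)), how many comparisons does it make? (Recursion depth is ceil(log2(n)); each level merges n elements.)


Merge sort divides the array into halves recursively.
Number of levels = ceil(log2(990909)) = 20
At each level, approximately n = 990909 comparisons are needed for merging.
Total comparisons ~ n * ceil(log2(n)) = 990909 * 20 = 19818180


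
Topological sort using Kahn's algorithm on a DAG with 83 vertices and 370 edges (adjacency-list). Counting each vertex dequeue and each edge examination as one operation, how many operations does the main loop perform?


Kahn's algorithm:
  1. Compute in-degrees: O(V + E)
  2. Process queue: each vertex dequeued once (O(V))
     each edge examined once (O(E))
Total = V + E = 83 + 370 = 453


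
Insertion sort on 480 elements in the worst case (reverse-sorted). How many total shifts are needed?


In the worst case (reverse-sorted), each element shifts past all previous:
  Element 1: 1 shifts
  Element 2: 2 shifts
  Element 3: 3 shifts
  Element 4: 4 shifts
  Element 5: 5 shifts
  ...
  Element 479: 479 shifts
Total = 1 + 2 + ... + 479
= 480*(480-1)/2 = 114960


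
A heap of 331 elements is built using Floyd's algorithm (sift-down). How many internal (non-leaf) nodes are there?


Leaf nodes occupy roughly half the array.
Sift-down is called for each internal node, starting from the last one.
Internal nodes = floor(n/2) = floor(331/2) = 165


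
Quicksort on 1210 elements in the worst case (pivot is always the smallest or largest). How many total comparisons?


In the worst case, each partition step picks the worst pivot:
  Partition 1: 1209 comparisons (n-1 elements to compare)
  Partition 2: 1208 comparisons
  Partition 3: 1207 comparisons
  Partition 4: 1206 comparisons
  Partition 5: 1205 comparisons
  ...
  Last partition: 0 comparisons
Total = (n-1) + (n-2) + ... + 1 + 0 = n*(n-1)/2
= 1210*1209/2 = 731445


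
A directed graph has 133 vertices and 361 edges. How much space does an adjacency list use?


Adjacency list: one list head per vertex + one entry per edge
Vertex heads: 133
Edge entries: 361
Total = 133 + 361 = 494


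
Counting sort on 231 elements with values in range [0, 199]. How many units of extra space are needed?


Output array size: 231 (to store sorted result)
Count array size: 200 (one slot per possible value, range 0 to 199)
Total extra space = 231 + 200 = 431


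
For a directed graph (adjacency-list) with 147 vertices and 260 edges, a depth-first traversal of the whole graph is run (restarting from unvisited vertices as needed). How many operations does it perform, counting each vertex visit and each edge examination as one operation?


A full DFS traversal visits each vertex once and examines each edge once.
V = 147
E = 260
Sum = 147 + 260 = 407


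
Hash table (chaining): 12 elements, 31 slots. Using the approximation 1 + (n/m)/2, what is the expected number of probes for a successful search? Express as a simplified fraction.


Computing expected probes:
alpha = 12/31
= 1 + alpha/2
= 1 + 12/(2*31)
= (2*31 + 12) / (2*31)
= 74/62 = 37/31


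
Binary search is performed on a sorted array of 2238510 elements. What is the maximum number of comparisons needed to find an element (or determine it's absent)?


Binary search halves the search space each comparison:
  Step 1: search space = 2238510 -> 1119255
  Step 2: search space = 1119255 -> 559627
  Step 3: search space = 559627 -> 279813
  Step 4: search space = 279813 -> 139906
  Step 5: search space = 139906 -> 69953
  Step 6: search space = 69953 -> 34976
  Step 7: search space = 34976 -> 17488
  Step 8: search space = 17488 -> 8744
  Step 9: search space = 8744 -> 4372
  Step 10: search space = 4372 -> 2186
  Step 11: search space = 2186 -> 1093
  Step 12: search space = 1093 -> 546
  Step 13: search space = 546 -> 273
  Step 14: search space = 273 -> 136
  Step 15: search space = 136 -> 68
  Step 16: search space = 68 -> 34
  Step 17: search space = 34 -> 17
  Step 18: search space = 17 -> 8
  Step 19: search space = 8 -> 4
  Step 20: search space = 4 -> 2
  Step 21: search space = 2 -> 1
  Step 22: search space = 1 (final check)
Maximum comparisons = floor(log2(2238510)) + 1 = 21 + 1 = 22


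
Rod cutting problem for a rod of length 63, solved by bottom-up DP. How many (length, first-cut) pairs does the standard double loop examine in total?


For each subproblem length i = 1..63, the inner loop considers i possible first cuts.
Total = 1 + 2 + ... + 63
= 63*(63+1)/2
= 63*64/2 = 2016


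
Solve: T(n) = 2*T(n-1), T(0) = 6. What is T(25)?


Unrolling:
T(25) = 2*T(24) = 2^2*T(23) = ... = 2^25*T(0)
= 2^25 * 6
= 33554432 * 6 = 201326592


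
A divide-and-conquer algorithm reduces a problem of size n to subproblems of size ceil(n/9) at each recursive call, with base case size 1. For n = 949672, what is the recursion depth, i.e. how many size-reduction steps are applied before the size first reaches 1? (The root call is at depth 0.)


Each step divides the size by 9 (rounding up); after k steps the size is ceil(n/9^k), which equals 1 exactly when 9^k >= n.
So the depth is the smallest k with 9^k >= 949672, i.e. ceil(log_9(949672)).
9^6 = 531441 < 949672 <= 4782969 = 9^7
Recursion depth = 7


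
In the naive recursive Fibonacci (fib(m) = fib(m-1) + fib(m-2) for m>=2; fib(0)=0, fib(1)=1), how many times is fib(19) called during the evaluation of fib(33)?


Let N(m) = number of times fib(m) is called while evaluating fib(33).
N(33) = 1 (the initial call).
N(32) = 1 (only fib(33) calls it).
For 1 <= m <= 31: fib(m) is called by fib(m+1) and fib(m+2), so
  N(m) = N(m+1) + N(m+2).
fib(0) is called only by fib(2), so N(0) = N(2).
Walk down from m=33:
  N(33)=1, N(32)=1, N(31)=2, N(30)=3, N(29)=5, N(28)=8, N(27)=13, N(26)=21, N(25)=34, N(24)=55, N(23)=89, N(22)=144, N(21)=233, N(20)=377, N(19)=610
N(19) = 610


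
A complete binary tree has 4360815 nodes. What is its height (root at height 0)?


In a complete binary tree, level k holds nodes 2^k .. 2^(k+1)-1 (1-indexed).
Height = floor(log2(n)) = floor(log2(4360815)) = 22
Check: 2^22 = 4194304 <= 4360815 < 8388608 = 2^23


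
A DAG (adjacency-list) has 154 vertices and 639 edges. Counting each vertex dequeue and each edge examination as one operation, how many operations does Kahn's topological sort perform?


V = 154 (vertex processing)
E = 639 (edge processing)
V + E = 154 + 639 = 793


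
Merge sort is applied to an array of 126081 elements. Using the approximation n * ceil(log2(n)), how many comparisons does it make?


Merge sort divides the array into halves recursively.
Number of levels = ceil(log2(126081)) = 17
At each level, approximately n = 126081 comparisons are needed for merging.
Total comparisons ~ n * ceil(log2(n)) = 126081 * 17 = 2143377


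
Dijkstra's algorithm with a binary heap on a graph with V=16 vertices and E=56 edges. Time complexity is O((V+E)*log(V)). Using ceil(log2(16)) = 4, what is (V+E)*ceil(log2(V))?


Dijkstra with a binary heap: each vertex is extracted once, each edge may relax once.
Each heap operation costs O(log V).
V + E = 16 + 56 = 72
ceil(log2(16)) = 4 (since 2^3 = 8 < 16 <= 16 = 2^4)
Total heap work = (V+E) * ceil(log2(V)) = 72 * 4 = 288


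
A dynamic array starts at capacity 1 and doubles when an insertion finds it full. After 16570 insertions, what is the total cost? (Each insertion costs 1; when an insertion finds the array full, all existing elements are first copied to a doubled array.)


Insertion cost: 16570 (one per element)
Resizes occur just before inserting elements 2, 3, 5, 9, ...
Elements copied at each resize: 1 + 2 + 4 + 8 + 16 + 32 + 64 + 128 + 256 + 512 + 1024 + 2048 + 4096 + 8192 + 16384
Sum of copies = 32767 (geometric series: 2^k - 1)
Total = 16570 + 32767 = 49337
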